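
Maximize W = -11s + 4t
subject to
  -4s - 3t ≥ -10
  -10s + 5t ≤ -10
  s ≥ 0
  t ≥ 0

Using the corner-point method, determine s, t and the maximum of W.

At the optimal vertex, -10s + 5t = -10 and t = 0.
Solving simultaneously gives s = 1, t = 0.

s = 1, t = 0, maximum W = -11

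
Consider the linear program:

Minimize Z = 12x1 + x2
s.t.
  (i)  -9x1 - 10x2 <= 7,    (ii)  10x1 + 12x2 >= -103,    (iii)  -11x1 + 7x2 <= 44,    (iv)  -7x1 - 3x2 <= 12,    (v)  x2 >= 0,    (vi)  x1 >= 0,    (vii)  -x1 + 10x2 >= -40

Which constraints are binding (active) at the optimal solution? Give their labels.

Vertices and Z = 12x1 + x2:
  (0, 44/7) → Z = 44/7
  (0, 0) → Z = 0
  (40, 0) → Z = 480
The feasible region is unbounded (it extends along (10, 1), (7, 11)), but Z strictly increases along every unbounded feasible direction, so there is no improving ray and the minimum is attained at a vertex.

The minimum is at (0, 0). Substituting into each constraint, equality holds for (v) and (vi); the remaining constraints have slack.

(v) and (vi)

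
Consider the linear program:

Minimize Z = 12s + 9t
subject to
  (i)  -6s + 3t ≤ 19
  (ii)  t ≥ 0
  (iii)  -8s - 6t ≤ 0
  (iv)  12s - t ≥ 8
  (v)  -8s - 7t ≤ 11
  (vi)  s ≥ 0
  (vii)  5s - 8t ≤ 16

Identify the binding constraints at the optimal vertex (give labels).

(ii) and (iv)

Feasible corners and Z = 12s + 9t:
  (43/30, 46/5) → Z = 100
  (2/3, 0) → Z = 8
  (16/5, 0) → Z = 192/5
The feasible region is unbounded (it extends along (1, 2), (8, 5)), but Z strictly increases along every unbounded feasible direction, so there is no improving ray and the minimum is attained at a vertex.

The minimum is at (2/3, 0). Substituting into each constraint, equality holds for (ii) and (iv); the remaining constraints have slack.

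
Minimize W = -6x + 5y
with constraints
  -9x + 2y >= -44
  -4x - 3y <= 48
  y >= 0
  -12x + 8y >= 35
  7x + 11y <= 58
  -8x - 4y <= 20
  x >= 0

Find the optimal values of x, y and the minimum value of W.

Corner points and W = -6x + 5y:
  (79/188, 941/188) → W = 4231/188
  (0, 35/8) → W = 175/8
  (0, 58/11) → W = 290/11

x = 0, y = 35/8, minimum W = 175/8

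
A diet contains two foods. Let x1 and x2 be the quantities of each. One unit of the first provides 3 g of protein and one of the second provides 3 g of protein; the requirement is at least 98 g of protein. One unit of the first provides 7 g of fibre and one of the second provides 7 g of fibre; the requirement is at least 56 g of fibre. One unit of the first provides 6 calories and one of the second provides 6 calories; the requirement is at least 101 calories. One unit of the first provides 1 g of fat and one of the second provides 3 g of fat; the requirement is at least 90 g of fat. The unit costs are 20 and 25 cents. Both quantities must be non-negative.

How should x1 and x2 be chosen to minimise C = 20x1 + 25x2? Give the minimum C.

Vertices and C = 20x1 + 25x2:
  (0, 98/3) → C = 2450/3
  (90, 0) → C = 1800
  (4, 86/3) → C = 2390/3
The feasible region is unbounded (it extends along (0, 1), (1, 0)), but C strictly increases along every unbounded feasible direction, so there is no improving ray and the minimum is attained at a vertex.

The binding constraints are 3x1 + 3x2 = 98 and x1 + 3x2 = 90.
Solving simultaneously gives x1 = 4, x2 = 86/3.

x1 = 4, x2 = 86/3, minimum C = 2390/3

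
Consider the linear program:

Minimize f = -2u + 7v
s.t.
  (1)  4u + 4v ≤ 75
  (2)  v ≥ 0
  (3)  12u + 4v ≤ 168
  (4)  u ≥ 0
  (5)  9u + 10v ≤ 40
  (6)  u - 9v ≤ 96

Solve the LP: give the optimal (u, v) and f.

u = 40/9, v = 0, minimum f = -80/9

Feasible corners and f = -2u + 7v:
  (0, 0) → f = 0
  (40/9, 0) → f = -80/9
  (0, 4) → f = 28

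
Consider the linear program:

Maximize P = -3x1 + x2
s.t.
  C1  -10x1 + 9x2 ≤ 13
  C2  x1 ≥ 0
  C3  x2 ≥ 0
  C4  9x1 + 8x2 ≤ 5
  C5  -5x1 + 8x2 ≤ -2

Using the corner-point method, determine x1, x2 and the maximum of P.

Vertices and P = -3x1 + x2:
  (5/9, 0) → P = -5/3
  (2/5, 0) → P = -6/5
  (1/2, 1/16) → P = -23/16

At the optimal vertex, x2 = 0 and -5x1 + 8x2 = -2.
Solving simultaneously gives x1 = 2/5, x2 = 0.

x1 = 2/5, x2 = 0, maximum P = -6/5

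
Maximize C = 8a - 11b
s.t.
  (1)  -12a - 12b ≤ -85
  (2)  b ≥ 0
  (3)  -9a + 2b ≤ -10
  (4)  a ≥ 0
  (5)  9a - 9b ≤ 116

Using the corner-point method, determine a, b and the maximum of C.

Corner points and C = 8a - 11b:
  (85/12, 0) → C = 170/3
  (145/66, 215/44) → C = -4775/132
  (116/9, 0) → C = 928/9
The feasible region is unbounded (it extends along (1, 1), (2, 9)), but C strictly decreases along every unbounded feasible direction, so there is no improving ray and the maximum is attained at a vertex.

a = 116/9, b = 0, maximum C = 928/9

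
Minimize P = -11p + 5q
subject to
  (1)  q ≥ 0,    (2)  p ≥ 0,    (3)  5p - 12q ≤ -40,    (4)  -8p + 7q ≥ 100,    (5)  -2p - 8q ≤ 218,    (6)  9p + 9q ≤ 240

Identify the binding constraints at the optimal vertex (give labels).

Vertices and P = -11p + 5q:
  (0, 100/7) → P = 500/7
  (0, 80/3) → P = 400/3
  (52/9, 188/9) → P = 368/9

The minimum is at (52/9, 188/9). Substituting into each constraint, equality holds for (4) and (6); the remaining constraints have slack.

(4) and (6)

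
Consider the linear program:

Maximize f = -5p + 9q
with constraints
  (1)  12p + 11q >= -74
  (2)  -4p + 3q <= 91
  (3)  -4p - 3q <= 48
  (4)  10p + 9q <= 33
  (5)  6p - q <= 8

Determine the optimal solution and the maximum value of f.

Extreme points and f = -5p + 9q:
  (-1223/80, 199/20) → f = 13279/80
  (7/39, -90/13) → f = -2465/39
  (-120/11, 521/33) → f = 2163/11
  (105/64, 59/32) → f = 537/64

The optimum lies where -4p + 3q = 91 and 10p + 9q = 33.
Solving simultaneously gives p = -120/11, q = 521/33.

p = -120/11, q = 521/33, maximum f = 2163/11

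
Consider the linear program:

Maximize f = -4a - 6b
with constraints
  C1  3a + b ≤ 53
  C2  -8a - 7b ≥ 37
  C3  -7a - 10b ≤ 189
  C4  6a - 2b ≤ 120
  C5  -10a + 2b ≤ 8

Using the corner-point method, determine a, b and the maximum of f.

a = 411/37, b = -987/37, maximum f = 4278/37

Vertices and f = -4a - 6b:
  (383/29, -591/29) → f = 2014/29
  (-65/43, -153/43) → f = 1178/43
  (411/37, -987/37) → f = 4278/37
  (-229/57, -917/57) → f = 6418/57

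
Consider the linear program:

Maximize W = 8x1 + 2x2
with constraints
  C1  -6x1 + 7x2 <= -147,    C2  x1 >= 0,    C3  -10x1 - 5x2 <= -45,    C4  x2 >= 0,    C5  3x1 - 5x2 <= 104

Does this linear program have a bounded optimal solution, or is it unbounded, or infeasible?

From the feasible point (49/2, 0), moving in the direction (5, 3) keeps every constraint satisfied while W increases without bound.

unbounded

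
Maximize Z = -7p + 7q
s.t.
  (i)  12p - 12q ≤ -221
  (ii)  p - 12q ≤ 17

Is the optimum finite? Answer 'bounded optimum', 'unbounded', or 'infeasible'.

From the feasible point (-238/11, -425/132), moving in the direction (-12, -1) keeps every constraint satisfied while Z increases without bound.

unbounded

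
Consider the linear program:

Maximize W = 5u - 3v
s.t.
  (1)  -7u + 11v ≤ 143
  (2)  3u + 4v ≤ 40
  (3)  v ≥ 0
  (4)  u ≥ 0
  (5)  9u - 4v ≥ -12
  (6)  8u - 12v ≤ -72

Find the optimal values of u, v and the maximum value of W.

Vertices and W = 5u - 3v:
  (7/3, 33/4) → W = -157/12
  (48/17, 134/17) → W = -162/17
  (36/19, 138/19) → W = -234/19

u = 48/17, v = 134/17, maximum W = -162/17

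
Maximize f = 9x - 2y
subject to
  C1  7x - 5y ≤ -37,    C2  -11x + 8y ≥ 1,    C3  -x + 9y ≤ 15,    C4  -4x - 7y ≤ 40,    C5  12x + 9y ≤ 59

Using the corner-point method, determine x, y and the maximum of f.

x = -129/29, y = 34/29, maximum f = -1229/29

Feasible corners and f = 9x - 2y:
  (-129/29, 34/29) → f = -1229/29
  (-153/23, -44/23) → f = -1289/23
  (-465/43, 20/43) → f = -4225/43

The binding constraints are 7x - 5y = -37 and -x + 9y = 15.
Solving simultaneously gives x = -129/29, y = 34/29.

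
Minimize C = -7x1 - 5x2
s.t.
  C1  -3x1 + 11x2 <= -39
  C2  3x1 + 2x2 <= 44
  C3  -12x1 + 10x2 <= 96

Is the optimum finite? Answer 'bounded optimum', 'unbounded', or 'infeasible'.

bounded optimum

Feasible corners and C = -7x1 - 5x2:
  (562/39, 5/13) → C = -4009/39
  (-241/17, -126/17) → C = 2317/17
The feasible region has finitely many vertices and no improving ray; the minimum is -4009/39 at (562/39, 5/13).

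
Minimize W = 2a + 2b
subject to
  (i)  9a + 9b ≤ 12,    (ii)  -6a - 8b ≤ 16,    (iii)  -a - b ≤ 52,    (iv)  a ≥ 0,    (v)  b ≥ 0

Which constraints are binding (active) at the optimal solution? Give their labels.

(iv) and (v)

Corner points and W = 2a + 2b:
  (0, 4/3) → W = 8/3
  (4/3, 0) → W = 8/3
  (0, 0) → W = 0

The minimum is at (0, 0). Substituting into each constraint, equality holds for (iv) and (v); the remaining constraints have slack.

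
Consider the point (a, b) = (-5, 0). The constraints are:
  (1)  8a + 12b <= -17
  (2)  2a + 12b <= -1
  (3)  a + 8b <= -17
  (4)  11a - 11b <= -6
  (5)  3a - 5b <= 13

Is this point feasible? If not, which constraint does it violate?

not feasible — violates (3)

Constraint (3): a + 8b = -5, which is not ≤ -17. All other constraints are satisfied.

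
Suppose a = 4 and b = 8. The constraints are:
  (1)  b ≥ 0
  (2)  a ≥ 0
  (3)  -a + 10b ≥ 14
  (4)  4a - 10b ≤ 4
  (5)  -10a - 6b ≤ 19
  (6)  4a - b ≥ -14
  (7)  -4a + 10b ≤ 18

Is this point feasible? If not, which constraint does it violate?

Constraint (7): -4a + 10b = 64, which is not ≤ 18. All other constraints are satisfied.

not feasible — violates (7)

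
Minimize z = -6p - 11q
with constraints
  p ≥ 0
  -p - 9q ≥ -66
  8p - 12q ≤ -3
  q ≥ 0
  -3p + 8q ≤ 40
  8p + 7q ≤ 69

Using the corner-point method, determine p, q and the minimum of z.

p = 16/5, q = 31/5, minimum z = -437/5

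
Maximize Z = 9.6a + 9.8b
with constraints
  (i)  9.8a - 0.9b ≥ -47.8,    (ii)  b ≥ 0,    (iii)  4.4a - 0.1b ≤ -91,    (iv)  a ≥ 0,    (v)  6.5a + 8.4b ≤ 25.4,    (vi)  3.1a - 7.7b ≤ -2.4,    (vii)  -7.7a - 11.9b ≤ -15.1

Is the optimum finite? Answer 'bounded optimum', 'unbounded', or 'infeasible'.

The boundaries a = 0 and 6.5a + 8.4b = 25.4 meet at (0, 127/42), but that point violates 4.4a - 0.1b ≤ -91. Every candidate vertex is excluded by some other constraint, so the feasible region is empty.

infeasible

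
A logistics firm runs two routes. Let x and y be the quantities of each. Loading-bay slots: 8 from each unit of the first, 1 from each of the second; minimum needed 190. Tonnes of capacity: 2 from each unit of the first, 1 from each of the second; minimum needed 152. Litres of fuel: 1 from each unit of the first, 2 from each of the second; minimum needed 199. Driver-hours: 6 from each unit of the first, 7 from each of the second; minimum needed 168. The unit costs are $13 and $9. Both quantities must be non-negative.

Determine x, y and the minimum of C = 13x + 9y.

x = 35, y = 82, minimum C = 1193

Feasible corners and C = 13x + 9y:
  (0, 190) → C = 1710
  (199, 0) → C = 2587
  (19/3, 418/3) → C = 4009/3
  (35, 82) → C = 1193
The feasible region is unbounded (it extends along (0, 1), (1, 0)), but C strictly increases along every unbounded feasible direction, so there is no improving ray and the minimum is attained at a vertex.

The binding constraints are 2x + y = 152 and x + 2y = 199.
Solving simultaneously gives x = 35, y = 82.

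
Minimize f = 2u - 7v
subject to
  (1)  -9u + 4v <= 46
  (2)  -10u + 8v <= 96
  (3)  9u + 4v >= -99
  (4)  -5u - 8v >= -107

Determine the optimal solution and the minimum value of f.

The feasible region is unbounded (it extends along (4, -9), (8, -5)), but f strictly increases along every unbounded feasible direction, so there is no improving ray and the minimum is attained at a vertex.

u = 11/15, v = 155/12, minimum f = -1779/20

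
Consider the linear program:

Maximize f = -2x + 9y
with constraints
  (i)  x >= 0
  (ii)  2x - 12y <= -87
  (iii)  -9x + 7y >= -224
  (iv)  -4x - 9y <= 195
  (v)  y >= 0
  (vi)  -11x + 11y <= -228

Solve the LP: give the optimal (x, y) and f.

x = 434/11, y = 206/11, maximum f = 986/11

Feasible corners and f = -2x + 9y:
  (3297/94, 1231/94) → f = 4485/94
  (3693/110, 1413/110) → f = 5331/110
  (434/11, 206/11) → f = 986/11

The optimum lies where -9x + 7y = -224 and -11x + 11y = -228.
Solving simultaneously gives x = 434/11, y = 206/11.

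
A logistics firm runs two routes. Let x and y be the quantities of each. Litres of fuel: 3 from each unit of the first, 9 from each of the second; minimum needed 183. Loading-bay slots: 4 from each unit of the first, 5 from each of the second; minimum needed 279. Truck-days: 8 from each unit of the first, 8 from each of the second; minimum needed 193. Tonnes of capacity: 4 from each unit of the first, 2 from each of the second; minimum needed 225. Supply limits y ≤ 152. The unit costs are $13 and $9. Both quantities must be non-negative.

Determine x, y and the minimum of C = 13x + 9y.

Feasible corners and C = 13x + 9y:
  (0, 225/2) → C = 2025/2
  (0, 152) → C = 1368
  (279/4, 0) → C = 3627/4
  (189/4, 18) → C = 3105/4
The feasible region is unbounded (it extends along (1, 0)), but C strictly increases along every unbounded feasible direction, so there is no improving ray and the minimum is attained at a vertex.

The binding constraints are 4x + 5y = 279 and 4x + 2y = 225.
Solving simultaneously gives x = 189/4, y = 18.

x = 189/4, y = 18, minimum C = 3105/4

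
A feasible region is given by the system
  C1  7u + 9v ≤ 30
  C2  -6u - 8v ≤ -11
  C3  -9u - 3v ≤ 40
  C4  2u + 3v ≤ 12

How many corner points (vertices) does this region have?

4

The feasible vertices (each the meet of two boundaries and inside every other half-plane) are:
  (141/2, -103/2)
  (-6, 8)
  (-353/54, 113/18)
  (-52/7, 188/21)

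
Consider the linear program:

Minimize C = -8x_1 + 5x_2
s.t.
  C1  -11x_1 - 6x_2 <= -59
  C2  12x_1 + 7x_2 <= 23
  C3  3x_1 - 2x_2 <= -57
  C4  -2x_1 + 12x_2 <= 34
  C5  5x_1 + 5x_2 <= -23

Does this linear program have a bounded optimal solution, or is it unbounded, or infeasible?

infeasible

The boundaries -11x_1 - 6x_2 = -59 and 12x_1 + 7x_2 = 23 meet at (55, -91), but that point violates 3x_1 - 2x_2 ≤ -57. Every candidate vertex is excluded by some other constraint, so the feasible region is empty.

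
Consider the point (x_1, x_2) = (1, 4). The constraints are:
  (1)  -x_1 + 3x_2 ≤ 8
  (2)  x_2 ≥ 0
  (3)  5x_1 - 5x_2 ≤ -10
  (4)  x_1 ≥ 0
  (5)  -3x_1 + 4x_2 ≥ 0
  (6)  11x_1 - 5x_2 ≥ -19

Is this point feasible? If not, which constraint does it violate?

not feasible — violates (1)

Constraint (1): -x_1 + 3x_2 = 11, which is not ≤ 8. All other constraints are satisfied.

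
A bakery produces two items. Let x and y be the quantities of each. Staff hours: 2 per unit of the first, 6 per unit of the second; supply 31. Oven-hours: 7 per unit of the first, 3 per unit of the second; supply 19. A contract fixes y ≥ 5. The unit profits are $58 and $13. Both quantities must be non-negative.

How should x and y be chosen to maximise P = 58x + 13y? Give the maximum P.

x = 1/2, y = 5, maximum P = 94

Corner points and P = 58x + 13y:
  (0, 31/6) → P = 403/6
  (0, 5) → P = 65
  (1/2, 5) → P = 94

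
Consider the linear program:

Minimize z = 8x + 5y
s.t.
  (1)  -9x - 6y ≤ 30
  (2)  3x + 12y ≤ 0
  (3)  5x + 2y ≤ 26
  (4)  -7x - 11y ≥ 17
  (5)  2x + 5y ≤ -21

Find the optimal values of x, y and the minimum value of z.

Vertices and z = 8x + 5y:
  (18, -32) → z = -16
  (-8/11, -43/11) → z = -279/11
  (172/21, -157/21) → z = 197/7

x = -8/11, y = -43/11, minimum z = -279/11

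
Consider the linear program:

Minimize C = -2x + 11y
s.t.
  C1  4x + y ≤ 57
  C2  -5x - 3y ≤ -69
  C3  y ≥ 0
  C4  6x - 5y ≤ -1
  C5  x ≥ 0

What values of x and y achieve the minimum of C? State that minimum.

Vertices and C = -2x + 11y:
  (142/13, 173/13) → C = 1619/13
  (0, 57) → C = 627
  (342/43, 419/43) → C = 3925/43
  (0, 23) → C = 253

At the optimal vertex, -5x - 3y = -69 and 6x - 5y = -1.
Solving simultaneously gives x = 342/43, y = 419/43.

x = 342/43, y = 419/43, minimum C = 3925/43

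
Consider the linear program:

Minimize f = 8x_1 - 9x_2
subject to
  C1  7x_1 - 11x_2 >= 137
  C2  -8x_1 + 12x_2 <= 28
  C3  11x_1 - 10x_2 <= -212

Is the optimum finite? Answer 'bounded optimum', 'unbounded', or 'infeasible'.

unbounded

From the feasible point (-488, -323), moving in the direction (-12, -8) keeps every constraint satisfied while f decreases without bound.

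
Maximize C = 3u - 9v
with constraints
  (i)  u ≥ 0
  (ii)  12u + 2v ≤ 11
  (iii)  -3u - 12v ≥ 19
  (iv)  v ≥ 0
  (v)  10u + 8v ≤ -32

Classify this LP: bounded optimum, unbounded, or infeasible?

infeasible

The boundaries u = 0 and 10u + 8v = -32 meet at (0, -4), but that point violates v ≥ 0. Every candidate vertex is excluded by some other constraint, so the feasible region is empty.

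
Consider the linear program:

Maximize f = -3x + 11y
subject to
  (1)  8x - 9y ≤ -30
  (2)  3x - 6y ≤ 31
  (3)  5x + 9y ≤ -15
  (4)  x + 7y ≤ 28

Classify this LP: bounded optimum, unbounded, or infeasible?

unbounded

From the feasible point (-153/7, -338/21), moving in the direction (-7, 1) keeps every constraint satisfied while f increases without bound.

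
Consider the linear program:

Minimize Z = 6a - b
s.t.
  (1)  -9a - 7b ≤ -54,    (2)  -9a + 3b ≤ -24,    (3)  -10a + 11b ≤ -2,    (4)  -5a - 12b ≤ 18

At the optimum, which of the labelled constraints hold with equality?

Feasible corners and Z = 6a - b:
  (11/3, 3) → Z = 19
  (774/73, -432/73) → Z = 5076/73
  (86/23, 74/23) → Z = 442/23
The feasible region is unbounded (it extends along (11, 10), (12, -5)), but Z strictly increases along every unbounded feasible direction, so there is no improving ray and the minimum is attained at a vertex.

The minimum is at (11/3, 3). Substituting into each constraint, equality holds for (1) and (2); the remaining constraints have slack.

(1) and (2)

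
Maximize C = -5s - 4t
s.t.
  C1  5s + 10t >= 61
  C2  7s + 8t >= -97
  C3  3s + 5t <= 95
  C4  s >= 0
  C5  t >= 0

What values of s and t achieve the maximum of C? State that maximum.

s = 0, t = 61/10, maximum C = -122/5

Feasible corners and C = -5s - 4t:
  (0, 61/10) → C = -122/5
  (61/5, 0) → C = -61
  (0, 19) → C = -76
  (95/3, 0) → C = -475/3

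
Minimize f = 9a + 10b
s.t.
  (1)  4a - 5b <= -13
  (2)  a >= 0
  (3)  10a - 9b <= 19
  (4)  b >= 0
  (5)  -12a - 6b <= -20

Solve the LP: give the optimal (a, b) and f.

Extreme points and f = 9a + 10b:
  (106/7, 103/7) → f = 1984/7
  (11/42, 59/21) → f = 1279/42
  (0, 10/3) → f = 100/3
The feasible region is unbounded (it extends along (0, 1), (9, 10)), but f strictly increases along every unbounded feasible direction, so there is no improving ray and the minimum is attained at a vertex.

At the optimal vertex, 4a - 5b = -13 and -12a - 6b = -20.
Solving simultaneously gives a = 11/42, b = 59/21.

a = 11/42, b = 59/21, minimum f = 1279/42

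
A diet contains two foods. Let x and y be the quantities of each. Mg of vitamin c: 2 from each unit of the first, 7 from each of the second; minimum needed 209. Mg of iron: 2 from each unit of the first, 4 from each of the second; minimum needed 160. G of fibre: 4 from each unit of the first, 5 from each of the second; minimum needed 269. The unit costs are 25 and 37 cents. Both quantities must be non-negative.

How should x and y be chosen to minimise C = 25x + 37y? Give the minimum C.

Vertices and C = 25x + 37y:
  (0, 269/5) → C = 9953/5
  (209/2, 0) → C = 5225/2
  (142/3, 49/3) → C = 5363/3
  (46, 17) → C = 1779
The feasible region is unbounded (it extends along (0, 1), (1, 0)), but C strictly increases along every unbounded feasible direction, so there is no improving ray and the minimum is attained at a vertex.

The binding constraints are 2x + 4y = 160 and 4x + 5y = 269.
Solving simultaneously gives x = 46, y = 17.

x = 46, y = 17, minimum C = 1779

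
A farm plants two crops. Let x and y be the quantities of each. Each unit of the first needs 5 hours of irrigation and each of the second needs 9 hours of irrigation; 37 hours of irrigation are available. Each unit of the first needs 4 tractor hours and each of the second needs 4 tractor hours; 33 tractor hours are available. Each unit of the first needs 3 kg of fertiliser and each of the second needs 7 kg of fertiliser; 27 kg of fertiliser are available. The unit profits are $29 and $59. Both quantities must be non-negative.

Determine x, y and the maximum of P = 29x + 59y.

x = 2, y = 3, maximum P = 235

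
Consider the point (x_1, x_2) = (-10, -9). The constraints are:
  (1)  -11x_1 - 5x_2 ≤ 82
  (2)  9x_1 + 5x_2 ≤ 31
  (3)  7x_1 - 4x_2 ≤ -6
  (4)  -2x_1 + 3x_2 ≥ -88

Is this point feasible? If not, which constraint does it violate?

not feasible — violates (1)

Constraint (1): -11x_1 - 5x_2 = 155, which is not ≤ 82. All other constraints are satisfied.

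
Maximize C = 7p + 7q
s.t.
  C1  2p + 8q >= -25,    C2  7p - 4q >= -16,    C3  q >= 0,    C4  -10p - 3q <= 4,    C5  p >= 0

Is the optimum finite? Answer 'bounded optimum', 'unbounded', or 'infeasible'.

unbounded

From the feasible point (0, 4), moving in the direction (1, 0) keeps every constraint satisfied while C increases without bound.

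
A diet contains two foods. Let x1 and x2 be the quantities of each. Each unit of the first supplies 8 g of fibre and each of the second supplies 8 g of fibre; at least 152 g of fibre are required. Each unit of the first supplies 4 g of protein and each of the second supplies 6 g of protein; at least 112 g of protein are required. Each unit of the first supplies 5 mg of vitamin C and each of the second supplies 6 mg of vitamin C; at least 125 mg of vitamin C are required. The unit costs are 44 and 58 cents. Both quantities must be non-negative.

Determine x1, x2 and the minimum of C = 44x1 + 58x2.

Feasible corners and C = 44x1 + 58x2:
  (0, 125/6) → C = 3625/3
  (28, 0) → C = 1232
  (13, 10) → C = 1152
The feasible region is unbounded (it extends along (0, 1), (1, 0)), but C strictly increases along every unbounded feasible direction, so there is no improving ray and the minimum is attained at a vertex.

The binding constraints are 4x1 + 6x2 = 112 and 5x1 + 6x2 = 125.
Solving simultaneously gives x1 = 13, x2 = 10.

x1 = 13, x2 = 10, minimum C = 1152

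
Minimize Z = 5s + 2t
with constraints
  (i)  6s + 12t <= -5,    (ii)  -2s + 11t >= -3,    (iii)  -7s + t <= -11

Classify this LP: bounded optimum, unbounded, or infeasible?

infeasible

The boundaries 6s + 12t = -5 and -2s + 11t = -3 meet at (-19/90, -14/45), but that point violates -7s + t ≤ -11. Every candidate vertex is excluded by some other constraint, so the feasible region is empty.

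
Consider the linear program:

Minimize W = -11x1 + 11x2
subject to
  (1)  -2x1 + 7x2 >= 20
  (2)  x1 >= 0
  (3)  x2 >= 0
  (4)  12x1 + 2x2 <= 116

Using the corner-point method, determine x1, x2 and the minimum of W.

At the optimal vertex, -2x1 + 7x2 = 20 and 12x1 + 2x2 = 116.
Solving simultaneously gives x1 = 193/22, x2 = 59/11.

x1 = 193/22, x2 = 59/11, minimum W = -75/2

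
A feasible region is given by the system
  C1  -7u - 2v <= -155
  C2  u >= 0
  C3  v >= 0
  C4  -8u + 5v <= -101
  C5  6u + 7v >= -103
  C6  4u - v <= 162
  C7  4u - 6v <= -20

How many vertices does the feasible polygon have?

3

The feasible vertices (each the meet of two boundaries and inside every other half-plane) are:
  (709/12, 223/3)
  (353/14, 141/7)
  (248/5, 182/5)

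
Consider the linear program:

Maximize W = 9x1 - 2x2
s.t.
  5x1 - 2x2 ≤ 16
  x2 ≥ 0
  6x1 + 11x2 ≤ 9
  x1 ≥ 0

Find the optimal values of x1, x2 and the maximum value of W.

x1 = 3/2, x2 = 0, maximum W = 27/2

Corner points and W = 9x1 - 2x2:
  (3/2, 0) → W = 27/2
  (0, 0) → W = 0
  (0, 9/11) → W = -18/11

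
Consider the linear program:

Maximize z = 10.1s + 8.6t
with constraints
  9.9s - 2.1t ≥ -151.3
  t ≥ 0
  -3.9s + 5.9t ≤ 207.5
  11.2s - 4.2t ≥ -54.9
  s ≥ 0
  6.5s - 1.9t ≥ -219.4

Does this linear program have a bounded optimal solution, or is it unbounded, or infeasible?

From the feasible point (0, 0), moving in the direction (5.9, 3.9) keeps every constraint satisfied while z increases without bound.

unbounded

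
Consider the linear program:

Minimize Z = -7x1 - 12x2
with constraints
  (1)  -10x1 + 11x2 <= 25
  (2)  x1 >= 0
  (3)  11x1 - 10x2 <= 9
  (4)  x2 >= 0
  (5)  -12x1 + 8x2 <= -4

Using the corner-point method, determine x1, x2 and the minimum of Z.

Feasible corners and Z = -7x1 - 12x2:
  (349/21, 365/21) → Z = -6823/21
  (61/13, 85/13) → Z = -1447/13
  (9/11, 0) → Z = -63/11
  (1/3, 0) → Z = -7/3

The binding constraints are -10x1 + 11x2 = 25 and 11x1 - 10x2 = 9.
Solving simultaneously gives x1 = 349/21, x2 = 365/21.

x1 = 349/21, x2 = 365/21, minimum Z = -6823/21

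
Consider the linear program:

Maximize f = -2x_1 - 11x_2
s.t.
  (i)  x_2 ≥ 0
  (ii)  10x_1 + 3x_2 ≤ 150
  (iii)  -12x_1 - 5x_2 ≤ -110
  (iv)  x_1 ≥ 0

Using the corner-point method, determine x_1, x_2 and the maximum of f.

Extreme points and f = -2x_1 - 11x_2:
  (15, 0) → f = -30
  (55/6, 0) → f = -55/3
  (0, 50) → f = -550
  (0, 22) → f = -242

The binding constraints are x_2 = 0 and -12x_1 - 5x_2 = -110.
Solving simultaneously gives x_1 = 55/6, x_2 = 0.

x_1 = 55/6, x_2 = 0, maximum f = -55/3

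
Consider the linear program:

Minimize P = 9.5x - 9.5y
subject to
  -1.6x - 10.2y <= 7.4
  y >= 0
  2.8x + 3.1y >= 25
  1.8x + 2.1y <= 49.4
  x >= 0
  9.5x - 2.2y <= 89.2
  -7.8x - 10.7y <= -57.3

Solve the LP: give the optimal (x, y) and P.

Vertices and P = 9.5x - 9.5y:
  (125/14, 0) → P = 2375/28
  (892/95, 0) → P = 446/5
  (0, 250/31) → P = -2375/31
  (0, 494/21) → P = -4693/21
  (29600/2391, 30874/2391) → P = -12103/2391

The binding constraints are 1.8x + 2.1y = 49.4 and x = 0.
Solving simultaneously gives x = 0, y = 494/21.

x = 0, y = 494/21, minimum P = -4693/21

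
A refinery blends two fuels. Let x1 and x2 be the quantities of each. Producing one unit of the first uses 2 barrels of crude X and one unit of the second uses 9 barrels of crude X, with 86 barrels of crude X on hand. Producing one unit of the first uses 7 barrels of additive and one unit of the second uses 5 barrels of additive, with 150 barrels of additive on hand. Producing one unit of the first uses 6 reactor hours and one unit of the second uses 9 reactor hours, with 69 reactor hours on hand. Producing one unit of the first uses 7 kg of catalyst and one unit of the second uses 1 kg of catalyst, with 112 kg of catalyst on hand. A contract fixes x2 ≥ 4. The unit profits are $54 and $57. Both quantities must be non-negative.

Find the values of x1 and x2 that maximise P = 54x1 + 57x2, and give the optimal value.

Feasible corners and P = 54x1 + 57x2:
  (0, 23/3) → P = 437
  (0, 4) → P = 228
  (11/2, 4) → P = 525

The binding constraints are 6x1 + 9x2 = 69 and x2 = 4.
Solving simultaneously gives x1 = 11/2, x2 = 4.

x1 = 11/2, x2 = 4, maximum P = 525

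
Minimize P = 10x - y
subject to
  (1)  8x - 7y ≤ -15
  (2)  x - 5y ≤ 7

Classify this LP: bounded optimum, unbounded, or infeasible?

From the feasible point (-124/33, -71/33), moving in the direction (-5, -1) keeps every constraint satisfied while P decreases without bound.

unbounded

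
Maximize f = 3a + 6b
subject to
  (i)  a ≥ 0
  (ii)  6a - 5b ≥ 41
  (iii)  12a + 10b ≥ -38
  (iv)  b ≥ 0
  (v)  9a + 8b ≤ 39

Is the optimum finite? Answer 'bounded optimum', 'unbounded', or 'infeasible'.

infeasible

The boundaries a = 0 and b = 0 meet at (0, 0), but that point violates 6a - 5b ≥ 41. Every candidate vertex is excluded by some other constraint, so the feasible region is empty.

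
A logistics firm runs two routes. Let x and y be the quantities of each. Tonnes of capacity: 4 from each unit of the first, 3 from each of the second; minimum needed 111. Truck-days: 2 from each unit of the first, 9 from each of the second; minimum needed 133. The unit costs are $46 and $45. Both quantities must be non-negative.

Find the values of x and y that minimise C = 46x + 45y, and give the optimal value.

Vertices and C = 46x + 45y:
  (0, 37) → C = 1665
  (133/2, 0) → C = 3059
  (20, 31/3) → C = 1385
The feasible region is unbounded (it extends along (0, 1), (1, 0)), but C strictly increases along every unbounded feasible direction, so there is no improving ray and the minimum is attained at a vertex.

At the optimal vertex, 4x + 3y = 111 and 2x + 9y = 133.
Solving simultaneously gives x = 20, y = 31/3.

x = 20, y = 31/3, minimum C = 1385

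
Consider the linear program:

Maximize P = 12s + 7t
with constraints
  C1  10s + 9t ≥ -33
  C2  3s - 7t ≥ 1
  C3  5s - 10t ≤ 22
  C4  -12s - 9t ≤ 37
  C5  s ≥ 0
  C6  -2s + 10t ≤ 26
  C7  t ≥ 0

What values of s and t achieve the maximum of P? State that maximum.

s = 16, t = 29/5, maximum P = 1163/5

Feasible corners and P = 12s + 7t:
  (12, 5) → P = 179
  (1/3, 0) → P = 4
  (16, 29/5) → P = 1163/5
  (22/5, 0) → P = 264/5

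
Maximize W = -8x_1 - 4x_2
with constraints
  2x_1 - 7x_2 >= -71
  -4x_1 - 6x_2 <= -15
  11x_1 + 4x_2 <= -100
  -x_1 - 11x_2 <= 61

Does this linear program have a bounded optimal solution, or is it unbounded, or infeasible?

The boundaries 2x_1 - 7x_2 = -71 and -4x_1 - 6x_2 = -15 meet at (-321/40, 157/20), but that point violates 11x_1 + 4x_2 ≤ -100. Every candidate vertex is excluded by some other constraint, so the feasible region is empty.

infeasible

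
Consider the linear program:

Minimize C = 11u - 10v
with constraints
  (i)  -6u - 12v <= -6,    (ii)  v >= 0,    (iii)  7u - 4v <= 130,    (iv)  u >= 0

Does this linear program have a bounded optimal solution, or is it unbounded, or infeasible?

unbounded

From the feasible point (1, 0), moving in the direction (0, 1) keeps every constraint satisfied while C decreases without bound.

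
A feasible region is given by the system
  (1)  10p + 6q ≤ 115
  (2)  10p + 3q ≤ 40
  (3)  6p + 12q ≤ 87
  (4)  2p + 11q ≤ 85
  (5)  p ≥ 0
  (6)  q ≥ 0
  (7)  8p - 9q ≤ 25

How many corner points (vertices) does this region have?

Pairwise boundary intersections that survive every other constraint:
  (73/34, 105/17)
  (145/38, 35/57)
  (0, 29/4)
  (0, 0)
  (25/8, 0)

5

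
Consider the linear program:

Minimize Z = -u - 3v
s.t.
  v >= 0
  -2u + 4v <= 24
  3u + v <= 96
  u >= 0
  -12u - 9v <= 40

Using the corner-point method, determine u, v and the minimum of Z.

u = 180/7, v = 132/7, minimum Z = -576/7

Extreme points and Z = -u - 3v:
  (32, 0) → Z = -32
  (0, 0) → Z = 0
  (180/7, 132/7) → Z = -576/7
  (0, 6) → Z = -18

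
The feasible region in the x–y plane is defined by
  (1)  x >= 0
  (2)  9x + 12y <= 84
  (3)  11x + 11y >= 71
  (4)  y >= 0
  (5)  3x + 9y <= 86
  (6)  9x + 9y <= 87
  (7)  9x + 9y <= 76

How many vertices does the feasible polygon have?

Of the 18 pairwise boundary intersections, those satisfying every inequality are:
  (0, 7)
  (0, 71/11)
  (52/9, 8/3)
  (71/11, 0)
  (76/9, 0)

5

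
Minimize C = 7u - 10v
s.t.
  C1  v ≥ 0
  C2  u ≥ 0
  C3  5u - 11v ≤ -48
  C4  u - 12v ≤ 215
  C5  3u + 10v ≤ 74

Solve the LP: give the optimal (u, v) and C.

u = 0, v = 37/5, minimum C = -74

Feasible corners and C = 7u - 10v:
  (0, 48/11) → C = -480/11
  (0, 37/5) → C = -74
  (334/83, 514/83) → C = -2802/83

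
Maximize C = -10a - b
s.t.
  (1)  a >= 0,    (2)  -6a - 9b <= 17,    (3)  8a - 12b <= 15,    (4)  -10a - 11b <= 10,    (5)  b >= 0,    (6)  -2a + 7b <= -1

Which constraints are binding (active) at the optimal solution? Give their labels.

Feasible corners and C = -10a - b:
  (15/8, 0) → C = -75/4
  (93/32, 11/16) → C = -119/4
  (1/2, 0) → C = -5

The maximum is at (1/2, 0). Substituting into each constraint, equality holds for (5) and (6); the remaining constraints have slack.

(5) and (6)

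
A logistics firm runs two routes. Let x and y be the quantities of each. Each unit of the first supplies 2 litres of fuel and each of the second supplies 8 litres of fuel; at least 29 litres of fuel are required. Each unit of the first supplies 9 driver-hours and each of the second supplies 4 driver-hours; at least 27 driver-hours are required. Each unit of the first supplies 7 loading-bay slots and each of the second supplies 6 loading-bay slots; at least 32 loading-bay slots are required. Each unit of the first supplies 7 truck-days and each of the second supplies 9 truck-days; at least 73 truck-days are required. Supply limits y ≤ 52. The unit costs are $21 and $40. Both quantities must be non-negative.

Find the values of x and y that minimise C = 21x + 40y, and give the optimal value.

Vertices and C = 21x + 40y:
  (0, 73/9) → C = 2920/9
  (0, 52) → C = 2080
  (29/2, 0) → C = 609/2
  (17/2, 3/2) → C = 477/2
The feasible region is unbounded (it extends along (1, 0)), but C strictly increases along every unbounded feasible direction, so there is no improving ray and the minimum is attained at a vertex.

x = 17/2, y = 3/2, minimum C = 477/2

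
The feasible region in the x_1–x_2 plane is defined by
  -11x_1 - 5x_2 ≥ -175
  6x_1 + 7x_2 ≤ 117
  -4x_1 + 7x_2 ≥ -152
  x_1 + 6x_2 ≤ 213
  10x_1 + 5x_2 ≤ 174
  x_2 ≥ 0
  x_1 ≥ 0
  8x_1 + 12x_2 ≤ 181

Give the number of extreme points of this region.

5

Of the 28 pairwise boundary intersections, those satisfying every inequality are:
  (640/47, 237/47)
  (175/11, 0)
  (137/16, 75/8)
  (0, 0)
  (0, 181/12)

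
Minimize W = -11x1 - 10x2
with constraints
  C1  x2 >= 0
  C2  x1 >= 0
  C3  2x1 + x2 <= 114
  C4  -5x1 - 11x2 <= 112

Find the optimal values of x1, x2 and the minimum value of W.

Extreme points and W = -11x1 - 10x2:
  (0, 0) → W = 0
  (57, 0) → W = -627
  (0, 114) → W = -1140

x1 = 0, x2 = 114, minimum W = -1140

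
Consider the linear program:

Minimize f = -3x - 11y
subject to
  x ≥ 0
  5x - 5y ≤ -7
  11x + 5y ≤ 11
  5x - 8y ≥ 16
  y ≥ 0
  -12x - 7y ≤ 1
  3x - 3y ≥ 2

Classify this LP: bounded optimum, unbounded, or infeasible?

infeasible

Constraints 5x - 5y ≤ -7 and 3x - 3y ≥ 2 have parallel boundaries but demand opposite sides — no point can satisfy both, so the region is empty.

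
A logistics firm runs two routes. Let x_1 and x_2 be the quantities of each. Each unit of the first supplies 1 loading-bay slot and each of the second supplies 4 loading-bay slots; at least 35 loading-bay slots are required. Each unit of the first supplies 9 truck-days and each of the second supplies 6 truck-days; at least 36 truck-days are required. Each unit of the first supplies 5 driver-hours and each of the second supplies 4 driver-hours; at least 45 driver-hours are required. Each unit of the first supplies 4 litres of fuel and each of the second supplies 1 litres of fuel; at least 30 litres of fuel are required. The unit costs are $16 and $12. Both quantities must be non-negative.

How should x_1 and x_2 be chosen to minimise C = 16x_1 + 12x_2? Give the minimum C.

x_1 = 17/3, x_2 = 22/3, minimum C = 536/3

Feasible corners and C = 16x_1 + 12x_2:
  (0, 30) → C = 360
  (35, 0) → C = 560
  (17/3, 22/3) → C = 536/3
The feasible region is unbounded (it extends along (0, 1), (1, 0)), but C strictly increases along every unbounded feasible direction, so there is no improving ray and the minimum is attained at a vertex.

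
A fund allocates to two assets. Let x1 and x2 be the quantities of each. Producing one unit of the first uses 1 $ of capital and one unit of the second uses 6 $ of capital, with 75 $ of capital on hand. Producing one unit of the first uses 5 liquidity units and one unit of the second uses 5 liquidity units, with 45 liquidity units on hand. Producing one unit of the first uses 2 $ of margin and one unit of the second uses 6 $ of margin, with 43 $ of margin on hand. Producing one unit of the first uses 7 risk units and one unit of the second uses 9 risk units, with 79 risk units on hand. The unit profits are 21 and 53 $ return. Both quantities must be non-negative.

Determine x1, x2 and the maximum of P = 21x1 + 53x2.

Vertices and P = 21x1 + 53x2:
  (0, 0) → P = 0
  (0, 43/6) → P = 2279/6
  (9, 0) → P = 189
  (11/4, 25/4) → P = 389

x1 = 11/4, x2 = 25/4, maximum P = 389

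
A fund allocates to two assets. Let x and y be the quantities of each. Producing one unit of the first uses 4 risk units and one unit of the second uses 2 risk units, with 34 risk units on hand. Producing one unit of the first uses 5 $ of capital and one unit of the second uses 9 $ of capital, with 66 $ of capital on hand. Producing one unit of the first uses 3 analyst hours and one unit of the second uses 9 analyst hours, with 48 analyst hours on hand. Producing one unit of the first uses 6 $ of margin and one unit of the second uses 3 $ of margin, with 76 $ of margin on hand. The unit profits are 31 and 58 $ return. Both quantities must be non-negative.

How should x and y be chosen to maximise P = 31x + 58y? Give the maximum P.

Corner points and P = 31x + 58y:
  (0, 0) → P = 0
  (0, 16/3) → P = 928/3
  (17/2, 0) → P = 527/2
  (7, 3) → P = 391

x = 7, y = 3, maximum P = 391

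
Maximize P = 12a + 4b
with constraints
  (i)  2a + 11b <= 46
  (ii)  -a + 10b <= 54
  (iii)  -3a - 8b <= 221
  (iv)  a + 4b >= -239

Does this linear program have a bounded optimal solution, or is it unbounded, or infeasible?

unbounded

From the feasible point (-134/31, 154/31), moving in the direction (4, -1) keeps every constraint satisfied while P increases without bound.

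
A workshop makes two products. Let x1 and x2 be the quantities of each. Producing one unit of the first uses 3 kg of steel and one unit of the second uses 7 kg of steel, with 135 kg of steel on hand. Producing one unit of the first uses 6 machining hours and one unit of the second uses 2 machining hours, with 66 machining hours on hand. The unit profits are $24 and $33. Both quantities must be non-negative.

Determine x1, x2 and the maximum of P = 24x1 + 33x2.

x1 = 16/3, x2 = 17, maximum P = 689

Vertices and P = 24x1 + 33x2:
  (0, 0) → P = 0
  (0, 135/7) → P = 4455/7
  (11, 0) → P = 264
  (16/3, 17) → P = 689

At the optimal vertex, 3x1 + 7x2 = 135 and 6x1 + 2x2 = 66.
Solving simultaneously gives x1 = 16/3, x2 = 17.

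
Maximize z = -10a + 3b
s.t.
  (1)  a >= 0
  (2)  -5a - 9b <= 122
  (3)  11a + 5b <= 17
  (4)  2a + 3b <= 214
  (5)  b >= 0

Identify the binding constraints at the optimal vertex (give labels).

(1) and (3)

Extreme points and z = -10a + 3b:
  (0, 17/5) → z = 51/5
  (0, 0) → z = 0
  (17/11, 0) → z = -170/11

The maximum is at (0, 17/5). Substituting into each constraint, equality holds for (1) and (3); the remaining constraints have slack.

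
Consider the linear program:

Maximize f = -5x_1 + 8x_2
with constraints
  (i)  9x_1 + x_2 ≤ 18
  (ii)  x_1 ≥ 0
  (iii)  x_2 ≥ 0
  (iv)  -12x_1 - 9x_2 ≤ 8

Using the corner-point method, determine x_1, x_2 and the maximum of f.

x_1 = 0, x_2 = 18, maximum f = 144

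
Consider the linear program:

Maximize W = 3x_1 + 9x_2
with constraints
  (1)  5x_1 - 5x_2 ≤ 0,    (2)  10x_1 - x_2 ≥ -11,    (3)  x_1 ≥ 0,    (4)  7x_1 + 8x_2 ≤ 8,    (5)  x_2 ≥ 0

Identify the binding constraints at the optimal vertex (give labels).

Extreme points and W = 3x_1 + 9x_2:
  (0, 0) → W = 0
  (8/15, 8/15) → W = 32/5
  (0, 1) → W = 9

The maximum is at (0, 1). Substituting into each constraint, equality holds for (3) and (4); the remaining constraints have slack.

(3) and (4)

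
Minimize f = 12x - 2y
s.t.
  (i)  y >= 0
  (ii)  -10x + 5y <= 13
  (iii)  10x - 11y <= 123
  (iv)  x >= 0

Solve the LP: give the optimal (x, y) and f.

x = 0, y = 13/5, minimum f = -26/5

Feasible corners and f = 12x - 2y:
  (123/10, 0) → f = 738/5
  (0, 0) → f = 0
  (0, 13/5) → f = -26/5
The feasible region is unbounded (it extends along (11, 10), (1, 2)), but f strictly increases along every unbounded feasible direction, so there is no improving ray and the minimum is attained at a vertex.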